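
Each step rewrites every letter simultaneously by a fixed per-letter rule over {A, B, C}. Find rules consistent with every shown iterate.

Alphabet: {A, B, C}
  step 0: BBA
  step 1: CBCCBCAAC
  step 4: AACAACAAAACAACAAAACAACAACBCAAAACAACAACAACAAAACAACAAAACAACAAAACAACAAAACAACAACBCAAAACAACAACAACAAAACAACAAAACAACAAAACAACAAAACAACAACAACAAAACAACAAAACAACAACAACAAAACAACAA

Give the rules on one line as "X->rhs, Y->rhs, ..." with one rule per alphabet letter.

A->AAC, B->CBC, C->AA

  step 0 ⇒ step 1: BBA ⇒ CBC·CBC·AAC
    A ↦ AAC
    B ↦ CBC
    C ↦ AA  (constrained at step 1)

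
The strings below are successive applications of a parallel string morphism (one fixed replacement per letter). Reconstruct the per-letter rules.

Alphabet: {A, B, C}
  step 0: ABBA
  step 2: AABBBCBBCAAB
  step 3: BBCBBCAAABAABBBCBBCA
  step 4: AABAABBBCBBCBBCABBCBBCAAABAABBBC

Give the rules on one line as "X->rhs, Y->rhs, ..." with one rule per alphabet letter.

A->BBC, B->A, C->B

  step 3 ⇒ step 4: BBCBBCAAABAABBBCBBCA ⇒ A·A·B·A·A·B·BBC·BBC·BBC·A·BBC·BBC·A·A·A·B·A·A·B·BBC
    A ↦ BBC
    B ↦ A
    C ↦ B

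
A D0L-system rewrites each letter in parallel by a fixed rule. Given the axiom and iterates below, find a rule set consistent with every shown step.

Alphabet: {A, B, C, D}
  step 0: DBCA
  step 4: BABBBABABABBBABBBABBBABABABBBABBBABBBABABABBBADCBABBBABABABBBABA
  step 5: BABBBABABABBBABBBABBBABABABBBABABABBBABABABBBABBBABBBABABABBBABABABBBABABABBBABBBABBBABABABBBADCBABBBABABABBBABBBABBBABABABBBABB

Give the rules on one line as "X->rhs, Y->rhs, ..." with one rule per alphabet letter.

  step 4 ⇒ step 5: BABBBABABABBBABBBABBBABABABBBABBBABBBABABABBBADCBABBBABABABBBABA ⇒ BA·BB·BA·BA·BA·BB·BA·BB·BA·BB·BA·BA·BA·BB·BA·BA·BA·BB·BA·BA·BA·BB·BA·BB·BA·BB·BA·BA·BA·BB·BA·BA·BA·BB·BA·BA·BA·BB·BA·BB·BA·BB·BA·BA·BA·BB·BA·DC·BA·BB·BA·BA·BA·BB·BA·BB·BA·BB·BA·BA·BA·BB·BA·BB
    A ↦ BB
    B ↦ BA
    C ↦ DC
    D ↦ BA

A->BB, B->BA, C->DC, D->BA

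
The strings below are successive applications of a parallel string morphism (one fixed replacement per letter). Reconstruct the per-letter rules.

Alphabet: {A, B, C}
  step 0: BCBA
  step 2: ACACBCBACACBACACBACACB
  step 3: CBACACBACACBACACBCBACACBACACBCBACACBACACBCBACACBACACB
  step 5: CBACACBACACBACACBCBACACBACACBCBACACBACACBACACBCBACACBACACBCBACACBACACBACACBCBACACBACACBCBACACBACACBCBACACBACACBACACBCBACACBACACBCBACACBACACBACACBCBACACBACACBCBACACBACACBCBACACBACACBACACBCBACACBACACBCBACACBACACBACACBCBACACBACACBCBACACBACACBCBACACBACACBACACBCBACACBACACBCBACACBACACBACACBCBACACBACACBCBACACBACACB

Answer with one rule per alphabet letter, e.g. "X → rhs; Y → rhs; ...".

A->CB, B->CB, C->ACA

  step 2 ⇒ step 3: ACACBCBACACBACACBACACB ⇒ CB·ACA·CB·ACA·CB·ACA·CB·CB·ACA·CB·ACA·CB·CB·ACA·CB·ACA·CB·CB·ACA·CB·ACA·CB
    A ↦ CB
    B ↦ CB
    C ↦ ACA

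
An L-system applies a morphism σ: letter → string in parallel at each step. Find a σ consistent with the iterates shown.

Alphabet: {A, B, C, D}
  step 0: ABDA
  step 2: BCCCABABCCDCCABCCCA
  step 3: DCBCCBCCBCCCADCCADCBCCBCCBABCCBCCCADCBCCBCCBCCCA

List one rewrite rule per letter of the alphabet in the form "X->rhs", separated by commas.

  step 2 ⇒ step 3: BCCCABABCCDCCABCCCA ⇒ DC·BCC·BCC·BCC·CA·DC·CA·DC·BCC·BCC·BA·BCC·BCC·CA·DC·BCC·BCC·BCC·CA
    A ↦ CA
    B ↦ DC
    C ↦ BCC
    D ↦ BA

A->CA, B->DC, C->BCC, D->BA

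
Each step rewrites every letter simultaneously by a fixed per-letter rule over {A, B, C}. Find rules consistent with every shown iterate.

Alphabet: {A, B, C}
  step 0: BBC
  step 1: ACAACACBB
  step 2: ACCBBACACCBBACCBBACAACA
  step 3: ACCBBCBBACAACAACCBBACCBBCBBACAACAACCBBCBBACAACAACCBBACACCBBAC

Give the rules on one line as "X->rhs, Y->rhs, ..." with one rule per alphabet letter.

  step 2 ⇒ step 3: ACCBBACACCBBACCBBACAACA ⇒ AC·CBB·CBB·ACA·ACA·AC·CBB·AC·CBB·CBB·ACA·ACA·AC·CBB·CBB·ACA·ACA·AC·CBB·AC·AC·CBB·AC
    A ↦ AC
    B ↦ ACA
    C ↦ CBB

A->AC, B->ACA, C->CBB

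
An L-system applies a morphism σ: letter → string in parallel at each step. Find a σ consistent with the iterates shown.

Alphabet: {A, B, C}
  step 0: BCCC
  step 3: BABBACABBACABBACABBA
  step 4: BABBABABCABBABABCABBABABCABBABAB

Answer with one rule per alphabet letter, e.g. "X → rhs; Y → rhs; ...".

A->B, B->BA, C->CA

  step 3 ⇒ step 4: BABBACABBACABBACABBA ⇒ BA·B·BA·BA·B·CA·B·BA·BA·B·CA·B·BA·BA·B·CA·B·BA·BA·B
    A ↦ B
    B ↦ BA
    C ↦ CA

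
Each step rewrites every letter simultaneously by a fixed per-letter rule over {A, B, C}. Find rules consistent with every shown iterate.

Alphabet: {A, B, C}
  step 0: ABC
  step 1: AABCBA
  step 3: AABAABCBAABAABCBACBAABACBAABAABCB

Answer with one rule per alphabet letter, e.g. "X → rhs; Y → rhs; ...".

  step 0 ⇒ step 1: ABC ⇒ AAB·CB·A
    A ↦ AAB
    B ↦ CB
    C ↦ A

A->AAB, B->CB, C->A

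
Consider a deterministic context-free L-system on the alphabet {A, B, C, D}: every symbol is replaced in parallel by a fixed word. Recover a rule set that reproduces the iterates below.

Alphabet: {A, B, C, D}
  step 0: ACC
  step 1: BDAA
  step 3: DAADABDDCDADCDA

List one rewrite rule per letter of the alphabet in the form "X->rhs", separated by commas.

A->BD, B->DC, C->A, D->DA

  step 0 ⇒ step 1: ACC ⇒ BD·A·A
    A ↦ BD
    C ↦ A
    B ↦ DC  (constrained at step 1)
    D ↦ DA  (constrained at step 1)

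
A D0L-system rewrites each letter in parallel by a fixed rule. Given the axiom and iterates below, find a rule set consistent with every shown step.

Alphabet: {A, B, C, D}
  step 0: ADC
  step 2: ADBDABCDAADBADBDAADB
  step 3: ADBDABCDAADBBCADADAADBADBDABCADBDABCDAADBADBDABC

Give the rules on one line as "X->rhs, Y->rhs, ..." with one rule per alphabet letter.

A->ADB, B->BC, C->ADA, D->DA

  step 2 ⇒ step 3: ADBDABCDAADBADBDAADB ⇒ ADB·DA·BC·DA·ADB·BC·ADA·DA·ADB·ADB·DA·BC·ADB·DA·BC·DA·ADB·ADB·DA·BC
    A ↦ ADB
    B ↦ BC
    C ↦ ADA
    D ↦ DA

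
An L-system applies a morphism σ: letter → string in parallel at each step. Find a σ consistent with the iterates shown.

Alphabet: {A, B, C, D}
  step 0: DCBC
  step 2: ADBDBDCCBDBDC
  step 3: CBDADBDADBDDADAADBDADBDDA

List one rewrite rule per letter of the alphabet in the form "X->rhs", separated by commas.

A->C, B->AD, C->DA, D->BD

  step 2 ⇒ step 3: ADBDBDCCBDBDC ⇒ C·BD·AD·BD·AD·BD·DA·DA·AD·BD·AD·BD·DA
    A ↦ C
    B ↦ AD
    C ↦ DA
    D ↦ BD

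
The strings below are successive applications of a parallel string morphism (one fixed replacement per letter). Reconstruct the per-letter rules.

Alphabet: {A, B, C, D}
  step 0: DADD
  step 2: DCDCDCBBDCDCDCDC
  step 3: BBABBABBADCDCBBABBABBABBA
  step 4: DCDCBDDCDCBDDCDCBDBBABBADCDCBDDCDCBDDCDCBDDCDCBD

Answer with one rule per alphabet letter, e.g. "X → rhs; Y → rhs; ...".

A->BD, B->DC, C->A, D->BB

  step 3 ⇒ step 4: BBABBABBADCDCBBABBABBABBA ⇒ DC·DC·BD·DC·DC·BD·DC·DC·BD·BB·A·BB·A·DC·DC·BD·DC·DC·BD·DC·DC·BD·DC·DC·BD
    A ↦ BD
    B ↦ DC
    C ↦ A
    D ↦ BB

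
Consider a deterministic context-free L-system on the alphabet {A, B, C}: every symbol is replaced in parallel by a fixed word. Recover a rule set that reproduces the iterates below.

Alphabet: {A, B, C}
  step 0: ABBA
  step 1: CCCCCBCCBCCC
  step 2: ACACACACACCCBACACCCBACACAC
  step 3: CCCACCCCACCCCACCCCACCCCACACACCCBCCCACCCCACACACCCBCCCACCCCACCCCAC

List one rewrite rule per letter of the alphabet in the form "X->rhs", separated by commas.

  step 2 ⇒ step 3: ACACACACACCCBACACCCBACACAC ⇒ CCC·AC·CCC·AC·CCC·AC·CCC·AC·CCC·AC·AC·AC·CCB·CCC·AC·CCC·AC·AC·AC·CCB·CCC·AC·CCC·AC·CCC·AC
    A ↦ CCC
    B ↦ CCB
    C ↦ AC

A->CCC, B->CCB, C->AC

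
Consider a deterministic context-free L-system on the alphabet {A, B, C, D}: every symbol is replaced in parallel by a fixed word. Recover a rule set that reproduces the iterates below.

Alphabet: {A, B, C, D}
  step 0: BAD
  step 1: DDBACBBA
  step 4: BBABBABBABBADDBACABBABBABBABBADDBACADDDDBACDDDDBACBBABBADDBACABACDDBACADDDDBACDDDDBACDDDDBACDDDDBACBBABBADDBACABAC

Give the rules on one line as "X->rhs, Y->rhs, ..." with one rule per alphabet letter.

  step 0 ⇒ step 1: BAD ⇒ DD·BAC·BBA
    A ↦ BAC
    B ↦ DD
    D ↦ BBA
    C ↦ A  (constrained at step 1)

A->BAC, B->DD, C->A, D->BBA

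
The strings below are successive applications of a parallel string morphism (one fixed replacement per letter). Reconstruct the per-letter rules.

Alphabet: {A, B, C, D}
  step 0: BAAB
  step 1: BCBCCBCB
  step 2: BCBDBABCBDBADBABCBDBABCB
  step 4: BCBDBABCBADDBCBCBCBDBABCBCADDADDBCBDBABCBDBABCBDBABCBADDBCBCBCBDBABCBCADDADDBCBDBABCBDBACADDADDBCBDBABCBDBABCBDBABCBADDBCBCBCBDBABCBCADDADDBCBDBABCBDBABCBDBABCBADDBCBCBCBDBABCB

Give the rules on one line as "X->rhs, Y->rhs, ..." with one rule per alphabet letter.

A->C, B->BCB, C->DBA, D->ADD

  step 1 ⇒ step 2: BCBCCBCB ⇒ BCB·DBA·BCB·DBA·DBA·BCB·DBA·BCB
    B ↦ BCB
    C ↦ DBA
  step 0 ⇒ step 1: BAAB ⇒ BCB·C·C·BCB
    A ↦ C
    D ↦ ADD  (constrained at step 2)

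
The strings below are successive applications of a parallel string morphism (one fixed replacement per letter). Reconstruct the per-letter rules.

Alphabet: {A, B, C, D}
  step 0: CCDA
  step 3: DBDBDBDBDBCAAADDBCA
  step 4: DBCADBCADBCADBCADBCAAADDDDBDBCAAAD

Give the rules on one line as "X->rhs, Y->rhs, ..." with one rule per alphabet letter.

  step 3 ⇒ step 4: DBDBDBDBDBCAAADDBCA ⇒ DB·CA·DB·CA·DB·CA·DB·CA·DB·CA·AA·D·D·D·DB·DB·CA·AA·D
    A ↦ D
    B ↦ CA
    C ↦ AA
    D ↦ DB

A->D, B->CA, C->AA, D->DB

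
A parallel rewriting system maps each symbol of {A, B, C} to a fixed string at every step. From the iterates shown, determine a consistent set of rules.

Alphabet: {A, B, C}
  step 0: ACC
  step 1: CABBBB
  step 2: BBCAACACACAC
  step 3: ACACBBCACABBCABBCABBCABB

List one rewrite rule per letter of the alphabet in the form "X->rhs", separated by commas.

A->CA, B->AC, C->BB

  step 2 ⇒ step 3: BBCAACACACAC ⇒ AC·AC·BB·CA·CA·BB·CA·BB·CA·BB·CA·BB
    A ↦ CA
    B ↦ AC
    C ↦ BB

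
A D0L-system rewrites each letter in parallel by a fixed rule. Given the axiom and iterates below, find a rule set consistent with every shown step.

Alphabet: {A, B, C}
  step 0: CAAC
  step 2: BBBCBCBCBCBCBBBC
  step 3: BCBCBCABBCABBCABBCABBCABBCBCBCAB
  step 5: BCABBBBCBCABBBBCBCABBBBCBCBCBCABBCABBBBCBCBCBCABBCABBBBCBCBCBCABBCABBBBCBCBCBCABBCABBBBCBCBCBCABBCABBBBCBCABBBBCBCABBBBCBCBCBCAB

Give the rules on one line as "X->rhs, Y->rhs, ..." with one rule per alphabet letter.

A->BB, B->BC, C->AB

  step 2 ⇒ step 3: BBBCBCBCBCBCBBBC ⇒ BC·BC·BC·AB·BC·AB·BC·AB·BC·AB·BC·AB·BC·BC·BC·AB
    B ↦ BC
    C ↦ AB
    A ↦ BB  (constrained at step 0)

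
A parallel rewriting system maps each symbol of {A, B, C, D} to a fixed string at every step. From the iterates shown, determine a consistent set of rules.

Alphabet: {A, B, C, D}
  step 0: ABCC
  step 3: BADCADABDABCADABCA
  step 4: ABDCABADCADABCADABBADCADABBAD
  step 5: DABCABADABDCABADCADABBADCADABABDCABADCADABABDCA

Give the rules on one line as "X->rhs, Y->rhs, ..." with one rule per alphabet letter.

A->D, B->AB, C->BA, D->CA

  step 4 ⇒ step 5: ABDCABADCADABCADABBADCADABBAD ⇒ D·AB·CA·BA·D·AB·D·CA·BA·D·CA·D·AB·BA·D·CA·D·AB·AB·D·CA·BA·D·CA·D·AB·AB·D·CA
    A ↦ D
    B ↦ AB
    C ↦ BA
    D ↦ CA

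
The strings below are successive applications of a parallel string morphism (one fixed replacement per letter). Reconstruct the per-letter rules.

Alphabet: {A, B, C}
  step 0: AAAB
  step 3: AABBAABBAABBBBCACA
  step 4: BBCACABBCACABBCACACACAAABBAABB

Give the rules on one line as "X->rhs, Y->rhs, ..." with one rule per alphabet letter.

A->B, B->CA, C->AAB

  step 3 ⇒ step 4: AABBAABBAABBBBCACA ⇒ B·B·CA·CA·B·B·CA·CA·B·B·CA·CA·CA·CA·AAB·B·AAB·B
    A ↦ B
    B ↦ CA
    C ↦ AAB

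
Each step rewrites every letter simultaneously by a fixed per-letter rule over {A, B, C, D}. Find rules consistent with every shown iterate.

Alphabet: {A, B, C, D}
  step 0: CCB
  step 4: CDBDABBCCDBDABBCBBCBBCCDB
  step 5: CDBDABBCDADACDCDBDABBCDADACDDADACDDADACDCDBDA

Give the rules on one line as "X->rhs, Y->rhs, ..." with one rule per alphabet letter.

  step 4 ⇒ step 5: CDBDABBCCDBDABBCBBCBBCCDB ⇒ CD·B·DA·B·BC·DA·DA·CD·CD·B·DA·B·BC·DA·DA·CD·DA·DA·CD·DA·DA·CD·CD·B·DA
    A ↦ BC
    B ↦ DA
    C ↦ CD
    D ↦ B

A->BC, B->DA, C->CD, D->B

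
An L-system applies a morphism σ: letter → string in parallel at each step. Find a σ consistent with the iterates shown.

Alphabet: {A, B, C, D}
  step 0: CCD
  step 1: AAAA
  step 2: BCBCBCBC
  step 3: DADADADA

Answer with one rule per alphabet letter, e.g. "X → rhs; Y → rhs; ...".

A->BC, B->D, C->A, D->AA

  step 2 ⇒ step 3: BCBCBCBC ⇒ D·A·D·A·D·A·D·A
    B ↦ D
    C ↦ A
  step 1 ⇒ step 2: AAAA ⇒ BC·BC·BC·BC
    A ↦ BC
  step 0 ⇒ step 1: CCD ⇒ A·A·AA
    D ↦ AA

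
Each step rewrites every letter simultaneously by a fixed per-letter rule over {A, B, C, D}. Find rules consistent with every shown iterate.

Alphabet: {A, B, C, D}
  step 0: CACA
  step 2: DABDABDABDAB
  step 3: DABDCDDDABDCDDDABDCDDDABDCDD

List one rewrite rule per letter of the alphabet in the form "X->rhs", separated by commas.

  step 2 ⇒ step 3: DABDABDABDAB ⇒ DAB·D·CDD·DAB·D·CDD·DAB·D·CDD·DAB·D·CDD
    A ↦ D
    B ↦ CDD
    D ↦ DAB
    C ↦ D  (constrained at step 0)

A->D, B->CDD, C->D, D->DAB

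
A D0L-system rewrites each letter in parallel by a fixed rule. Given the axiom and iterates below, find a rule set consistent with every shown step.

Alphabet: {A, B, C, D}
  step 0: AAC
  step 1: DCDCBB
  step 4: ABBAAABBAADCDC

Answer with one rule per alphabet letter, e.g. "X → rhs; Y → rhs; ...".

  step 0 ⇒ step 1: AAC ⇒ DC·DC·BB
    A ↦ DC
    C ↦ BB
    B ↦ D  (constrained at step 1)
    D ↦ A  (constrained at step 1)

A->DC, B->D, C->BB, D->A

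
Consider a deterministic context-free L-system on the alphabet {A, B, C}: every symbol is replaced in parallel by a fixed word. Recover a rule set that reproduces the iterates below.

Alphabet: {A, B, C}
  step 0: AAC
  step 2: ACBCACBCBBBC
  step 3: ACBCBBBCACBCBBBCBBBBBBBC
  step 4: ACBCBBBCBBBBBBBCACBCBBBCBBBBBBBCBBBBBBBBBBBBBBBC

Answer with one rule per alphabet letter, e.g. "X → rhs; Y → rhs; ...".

  step 3 ⇒ step 4: ACBCBBBCACBCBBBCBBBBBBBC ⇒ AC·BC·BB·BC·BB·BB·BB·BC·AC·BC·BB·BC·BB·BB·BB·BC·BB·BB·BB·BB·BB·BB·BB·BC
    A ↦ AC
    B ↦ BB
    C ↦ BC

A->AC, B->BB, C->BC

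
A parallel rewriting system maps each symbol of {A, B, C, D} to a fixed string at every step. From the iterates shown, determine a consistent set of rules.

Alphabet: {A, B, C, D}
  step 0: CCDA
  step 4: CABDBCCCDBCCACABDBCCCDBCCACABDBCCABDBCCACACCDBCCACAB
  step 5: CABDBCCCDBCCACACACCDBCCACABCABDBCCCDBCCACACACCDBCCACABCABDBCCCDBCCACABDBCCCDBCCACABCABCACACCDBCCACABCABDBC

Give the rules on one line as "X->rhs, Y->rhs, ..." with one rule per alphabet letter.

A->B, B->DBC, C->CA, D->CC

  step 4 ⇒ step 5: CABDBCCCDBCCACABDBCCCDBCCACABDBCCABDBCCACACCDBCCACAB ⇒ CA·B·DBC·CC·DBC·CA·CA·CA·CC·DBC·CA·CA·B·CA·B·DBC·CC·DBC·CA·CA·CA·CC·DBC·CA·CA·B·CA·B·DBC·CC·DBC·CA·CA·B·DBC·CC·DBC·CA·CA·B·CA·B·CA·CA·CC·DBC·CA·CA·B·CA·B·DBC
    A ↦ B
    B ↦ DBC
    C ↦ CA
    D ↦ CC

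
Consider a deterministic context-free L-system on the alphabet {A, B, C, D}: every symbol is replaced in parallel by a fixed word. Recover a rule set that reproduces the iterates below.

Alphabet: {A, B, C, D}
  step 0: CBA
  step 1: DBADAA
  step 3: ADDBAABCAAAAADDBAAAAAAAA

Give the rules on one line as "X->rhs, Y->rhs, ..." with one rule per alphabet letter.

  step 0 ⇒ step 1: CBA ⇒ DB·AD·AA
    A ↦ AA
    B ↦ AD
    C ↦ DB
    D ↦ BC  (constrained at step 1)

A->AA, B->AD, C->DB, D->BC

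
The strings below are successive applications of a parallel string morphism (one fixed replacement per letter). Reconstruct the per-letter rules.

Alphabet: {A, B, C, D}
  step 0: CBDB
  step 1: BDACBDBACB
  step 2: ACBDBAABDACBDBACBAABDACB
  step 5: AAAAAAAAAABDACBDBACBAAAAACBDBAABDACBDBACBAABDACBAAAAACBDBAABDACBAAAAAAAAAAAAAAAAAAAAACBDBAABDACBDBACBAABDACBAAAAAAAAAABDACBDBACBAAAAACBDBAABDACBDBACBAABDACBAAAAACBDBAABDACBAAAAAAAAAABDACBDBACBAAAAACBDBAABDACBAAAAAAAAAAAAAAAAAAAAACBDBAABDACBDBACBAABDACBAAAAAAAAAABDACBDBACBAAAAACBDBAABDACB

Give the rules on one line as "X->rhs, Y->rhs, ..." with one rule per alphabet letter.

A->AA, B->ACB, C->BD, D->DB

  step 1 ⇒ step 2: BDACBDBACB ⇒ ACB·DB·AA·BD·ACB·DB·ACB·AA·BD·ACB
    A ↦ AA
    B ↦ ACB
    C ↦ BD
    D ↦ DB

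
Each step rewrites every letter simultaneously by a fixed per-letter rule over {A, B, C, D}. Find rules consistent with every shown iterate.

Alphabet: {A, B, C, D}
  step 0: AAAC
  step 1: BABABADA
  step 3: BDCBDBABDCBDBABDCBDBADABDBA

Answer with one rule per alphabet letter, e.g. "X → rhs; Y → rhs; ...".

A->BA, B->BD, C->DA, D->C

  step 0 ⇒ step 1: AAAC ⇒ BA·BA·BA·DA
    A ↦ BA
    C ↦ DA
    B ↦ BD  (constrained at step 1)
    D ↦ C  (constrained at step 1)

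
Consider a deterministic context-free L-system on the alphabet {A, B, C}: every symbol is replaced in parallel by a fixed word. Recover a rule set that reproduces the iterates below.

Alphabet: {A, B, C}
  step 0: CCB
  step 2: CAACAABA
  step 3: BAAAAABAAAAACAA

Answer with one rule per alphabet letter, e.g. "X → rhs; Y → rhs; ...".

  step 2 ⇒ step 3: CAACAABA ⇒ BA·AA·AA·BA·AA·AA·C·AA
    A ↦ AA
    B ↦ C
    C ↦ BA

A->AA, B->C, C->BA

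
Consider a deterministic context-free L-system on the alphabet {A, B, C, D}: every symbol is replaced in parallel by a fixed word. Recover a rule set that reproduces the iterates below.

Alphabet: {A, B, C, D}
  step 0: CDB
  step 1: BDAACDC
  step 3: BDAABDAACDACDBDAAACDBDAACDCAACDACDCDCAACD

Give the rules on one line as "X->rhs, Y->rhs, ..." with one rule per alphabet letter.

A->ACD, B->CDC, C->BDA, D->A

  step 0 ⇒ step 1: CDB ⇒ BDA·A·CDC
    B ↦ CDC
    C ↦ BDA
    D ↦ A
    A ↦ ACD  (constrained at step 1)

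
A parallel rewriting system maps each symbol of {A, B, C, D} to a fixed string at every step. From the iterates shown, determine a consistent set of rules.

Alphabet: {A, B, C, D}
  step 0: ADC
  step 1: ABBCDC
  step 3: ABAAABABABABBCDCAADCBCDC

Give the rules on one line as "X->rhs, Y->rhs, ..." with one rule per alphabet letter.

A->AB, B->AA, C->DC, D->BC

  step 0 ⇒ step 1: ADC ⇒ AB·BC·DC
    A ↦ AB
    C ↦ DC
    D ↦ BC
    B ↦ AA  (constrained at step 1)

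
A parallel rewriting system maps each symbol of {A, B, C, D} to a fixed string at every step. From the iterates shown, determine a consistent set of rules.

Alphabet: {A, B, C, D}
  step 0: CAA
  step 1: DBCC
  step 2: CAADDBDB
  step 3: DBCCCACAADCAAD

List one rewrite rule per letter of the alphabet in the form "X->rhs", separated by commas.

  step 2 ⇒ step 3: CAADDBDB ⇒ DB·C·C·CA·CA·AD·CA·AD
    A ↦ C
    B ↦ AD
    C ↦ DB
    D ↦ CA

A->C, B->AD, C->DB, D->CA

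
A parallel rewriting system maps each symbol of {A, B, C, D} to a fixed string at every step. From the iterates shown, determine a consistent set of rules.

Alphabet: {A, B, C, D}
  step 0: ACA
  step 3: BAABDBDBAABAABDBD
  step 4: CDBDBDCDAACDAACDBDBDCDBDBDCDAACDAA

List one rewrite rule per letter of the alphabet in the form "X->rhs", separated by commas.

  step 3 ⇒ step 4: BAABDBDBAABAABDBD ⇒ CD·BD·BD·CD·AA·CD·AA·CD·BD·BD·CD·BD·BD·CD·AA·CD·AA
    A ↦ BD
    B ↦ CD
    D ↦ AA
    C ↦ B  (constrained at step 0)

A->BD, B->CD, C->B, D->AA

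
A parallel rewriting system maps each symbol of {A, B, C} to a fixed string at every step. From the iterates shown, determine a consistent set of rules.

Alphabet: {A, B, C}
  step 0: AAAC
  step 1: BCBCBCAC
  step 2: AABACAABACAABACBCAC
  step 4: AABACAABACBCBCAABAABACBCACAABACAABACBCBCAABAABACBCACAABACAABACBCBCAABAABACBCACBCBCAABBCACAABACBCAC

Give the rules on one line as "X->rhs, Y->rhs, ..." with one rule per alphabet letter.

A->BC, B->AAB, C->AC

  step 1 ⇒ step 2: BCBCBCAC ⇒ AAB·AC·AAB·AC·AAB·AC·BC·AC
    A ↦ BC
    B ↦ AAB
    C ↦ AC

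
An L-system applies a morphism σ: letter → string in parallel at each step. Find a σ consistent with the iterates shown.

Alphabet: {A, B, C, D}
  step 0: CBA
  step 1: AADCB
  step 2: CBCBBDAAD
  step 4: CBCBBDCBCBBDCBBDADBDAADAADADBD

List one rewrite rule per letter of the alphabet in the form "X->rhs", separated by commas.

  step 1 ⇒ step 2: AADCB ⇒ CB·CB·BD·A·AD
    A ↦ CB
    B ↦ AD
    C ↦ A
    D ↦ BD

A->CB, B->AD, C->A, D->BD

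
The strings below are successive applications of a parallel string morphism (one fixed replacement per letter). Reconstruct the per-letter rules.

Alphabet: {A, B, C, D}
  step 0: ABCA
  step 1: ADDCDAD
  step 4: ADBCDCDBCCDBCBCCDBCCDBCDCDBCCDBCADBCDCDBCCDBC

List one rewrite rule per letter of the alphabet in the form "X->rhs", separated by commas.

A->AD, B->D, C->CD, D->BC

  step 0 ⇒ step 1: ABCA ⇒ AD·D·CD·AD
    A ↦ AD
    B ↦ D
    C ↦ CD
    D ↦ BC  (constrained at step 1)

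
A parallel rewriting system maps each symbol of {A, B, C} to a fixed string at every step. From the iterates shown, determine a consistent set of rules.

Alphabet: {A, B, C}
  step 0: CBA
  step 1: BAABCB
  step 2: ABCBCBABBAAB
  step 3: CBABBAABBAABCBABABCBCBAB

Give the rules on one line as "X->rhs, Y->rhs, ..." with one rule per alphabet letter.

  step 2 ⇒ step 3: ABCBCBABBAAB ⇒ CB·AB·BA·AB·BA·AB·CB·AB·AB·CB·CB·AB
    A ↦ CB
    B ↦ AB
    C ↦ BA

A->CB, B->AB, C->BA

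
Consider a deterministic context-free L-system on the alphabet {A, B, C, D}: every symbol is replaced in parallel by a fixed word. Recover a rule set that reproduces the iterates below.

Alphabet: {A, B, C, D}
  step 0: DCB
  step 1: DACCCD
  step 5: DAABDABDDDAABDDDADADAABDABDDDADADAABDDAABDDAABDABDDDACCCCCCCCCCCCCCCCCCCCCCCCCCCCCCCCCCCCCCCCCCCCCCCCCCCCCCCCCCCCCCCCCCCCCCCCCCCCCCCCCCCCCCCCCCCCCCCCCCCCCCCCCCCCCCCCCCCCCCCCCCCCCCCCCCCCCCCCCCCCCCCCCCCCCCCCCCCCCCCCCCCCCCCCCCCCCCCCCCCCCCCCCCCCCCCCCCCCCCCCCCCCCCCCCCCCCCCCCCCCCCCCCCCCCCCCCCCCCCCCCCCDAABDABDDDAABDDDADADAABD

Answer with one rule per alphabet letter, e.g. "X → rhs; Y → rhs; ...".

  step 0 ⇒ step 1: DCB ⇒ DA·CCC·D
    B ↦ D
    C ↦ CCC
    D ↦ DA
    A ↦ ABD  (constrained at step 1)

A->ABD, B->D, C->CCC, D->DA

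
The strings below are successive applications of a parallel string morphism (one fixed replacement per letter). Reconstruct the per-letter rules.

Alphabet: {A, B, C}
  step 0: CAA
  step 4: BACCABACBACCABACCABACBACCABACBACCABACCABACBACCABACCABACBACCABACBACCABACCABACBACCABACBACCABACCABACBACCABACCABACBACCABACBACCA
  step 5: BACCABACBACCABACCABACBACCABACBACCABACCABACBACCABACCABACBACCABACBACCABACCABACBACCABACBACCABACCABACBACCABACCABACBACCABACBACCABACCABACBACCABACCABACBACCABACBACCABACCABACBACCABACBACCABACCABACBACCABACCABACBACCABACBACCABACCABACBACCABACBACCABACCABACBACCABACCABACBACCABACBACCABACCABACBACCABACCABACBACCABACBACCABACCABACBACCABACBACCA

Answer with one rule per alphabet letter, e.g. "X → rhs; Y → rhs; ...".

A->CA, B->BAC, C->BAC

  step 4 ⇒ step 5: BACCABACBACCABACCABACBACCABACBACCABACCABACBACCABACCABACBACCABACBACCABACCABACBACCABACBACCABACCABACBACCABACCABACBACCABACBACCA ⇒ BAC·CA·BAC·BAC·CA·BAC·CA·BAC·BAC·CA·BAC·BAC·CA·BAC·CA·BAC·BAC·CA·BAC·CA·BAC·BAC·CA·BAC·BAC·CA·BAC·CA·BAC·BAC·CA·BAC·BAC·CA·BAC·CA·BAC·BAC·CA·BAC·CA·BAC·BAC·CA·BAC·BAC·CA·BAC·CA·BAC·BAC·CA·BAC·CA·BAC·BAC·CA·BAC·BAC·CA·BAC·CA·BAC·BAC·CA·BAC·BAC·CA·BAC·CA·BAC·BAC·CA·BAC·CA·BAC·BAC·CA·BAC·BAC·CA·BAC·CA·BAC·BAC·CA·BAC·BAC·CA·BAC·CA·BAC·BAC·CA·BAC·CA·BAC·BAC·CA·BAC·BAC·CA·BAC·CA·BAC·BAC·CA·BAC·CA·BAC·BAC·CA·BAC·BAC·CA·BAC·CA·BAC·BAC·CA·BAC·BAC·CA
    A ↦ CA
    B ↦ BAC
    C ↦ BAC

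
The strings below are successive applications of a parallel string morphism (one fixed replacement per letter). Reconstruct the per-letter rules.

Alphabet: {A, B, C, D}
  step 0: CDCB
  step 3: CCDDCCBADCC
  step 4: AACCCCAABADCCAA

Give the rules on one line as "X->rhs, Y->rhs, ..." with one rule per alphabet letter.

  step 3 ⇒ step 4: CCDDCCBADCC ⇒ A·A·CC·CC·A·A·BA·D·CC·A·A
    A ↦ D
    B ↦ BA
    C ↦ A
    D ↦ CC

A->D, B->BA, C->A, D->CC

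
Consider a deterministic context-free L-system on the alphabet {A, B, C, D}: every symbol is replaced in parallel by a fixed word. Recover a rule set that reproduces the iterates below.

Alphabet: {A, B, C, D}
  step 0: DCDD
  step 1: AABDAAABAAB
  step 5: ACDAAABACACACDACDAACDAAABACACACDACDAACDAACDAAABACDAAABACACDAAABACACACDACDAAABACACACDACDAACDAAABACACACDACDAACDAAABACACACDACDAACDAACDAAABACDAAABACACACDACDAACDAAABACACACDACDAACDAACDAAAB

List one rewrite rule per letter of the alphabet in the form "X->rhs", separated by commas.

  step 0 ⇒ step 1: DCDD ⇒ AAB·DA·AAB·AAB
    C ↦ DA
    D ↦ AAB
    A ↦ AC  (constrained at step 1)
    B ↦ D  (constrained at step 1)

A->AC, B->D, C->DA, D->AAB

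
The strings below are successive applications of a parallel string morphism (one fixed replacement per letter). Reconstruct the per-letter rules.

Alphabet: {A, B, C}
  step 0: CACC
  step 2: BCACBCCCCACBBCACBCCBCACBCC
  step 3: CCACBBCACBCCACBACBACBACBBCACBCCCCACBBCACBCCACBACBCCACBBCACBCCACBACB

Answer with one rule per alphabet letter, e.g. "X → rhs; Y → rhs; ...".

A->BC, B->CC, C->ACB

  step 2 ⇒ step 3: BCACBCCCCACBBCACBCCBCACBCC ⇒ CC·ACB·BC·ACB·CC·ACB·ACB·ACB·ACB·BC·ACB·CC·CC·ACB·BC·ACB·CC·ACB·ACB·CC·ACB·BC·ACB·CC·ACB·ACB
    A ↦ BC
    B ↦ CC
    C ↦ ACB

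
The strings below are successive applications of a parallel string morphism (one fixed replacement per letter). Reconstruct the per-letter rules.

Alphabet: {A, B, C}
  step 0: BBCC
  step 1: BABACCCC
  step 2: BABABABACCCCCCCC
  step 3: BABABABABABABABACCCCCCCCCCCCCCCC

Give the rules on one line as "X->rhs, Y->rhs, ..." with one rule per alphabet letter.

  step 2 ⇒ step 3: BABABABACCCCCCCC ⇒ BA·BA·BA·BA·BA·BA·BA·BA·CC·CC·CC·CC·CC·CC·CC·CC
    A ↦ BA
    B ↦ BA
    C ↦ CC

A->BA, B->BA, C->CC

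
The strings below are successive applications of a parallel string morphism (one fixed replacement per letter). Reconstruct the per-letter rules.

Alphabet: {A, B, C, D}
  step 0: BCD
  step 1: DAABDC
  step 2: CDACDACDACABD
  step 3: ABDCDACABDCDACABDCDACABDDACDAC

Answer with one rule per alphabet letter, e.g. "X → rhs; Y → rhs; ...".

A->DAC, B->DA, C->ABD, D->C

  step 2 ⇒ step 3: CDACDACDACABD ⇒ ABD·C·DAC·ABD·C·DAC·ABD·C·DAC·ABD·DAC·DA·C
    A ↦ DAC
    B ↦ DA
    C ↦ ABD
    D ↦ C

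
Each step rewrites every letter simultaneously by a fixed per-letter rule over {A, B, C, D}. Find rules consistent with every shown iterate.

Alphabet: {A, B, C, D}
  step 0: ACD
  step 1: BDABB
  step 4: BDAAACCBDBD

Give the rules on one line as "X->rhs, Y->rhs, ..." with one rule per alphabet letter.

  step 0 ⇒ step 1: ACD ⇒ BD·A·BB
    A ↦ BD
    C ↦ A
    D ↦ BB
    B ↦ C  (constrained at step 1)

A->BD, B->C, C->A, D->BB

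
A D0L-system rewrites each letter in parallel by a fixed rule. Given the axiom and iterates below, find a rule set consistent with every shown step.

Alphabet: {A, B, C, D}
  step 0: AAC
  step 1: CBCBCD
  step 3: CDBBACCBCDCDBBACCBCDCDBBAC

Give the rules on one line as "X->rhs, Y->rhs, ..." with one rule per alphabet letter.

  step 0 ⇒ step 1: AAC ⇒ CB·CB·CD
    A ↦ CB
    C ↦ CD
    B ↦ BAC  (constrained at step 1)
    D ↦ B  (constrained at step 1)

A->CB, B->BAC, C->CD, D->B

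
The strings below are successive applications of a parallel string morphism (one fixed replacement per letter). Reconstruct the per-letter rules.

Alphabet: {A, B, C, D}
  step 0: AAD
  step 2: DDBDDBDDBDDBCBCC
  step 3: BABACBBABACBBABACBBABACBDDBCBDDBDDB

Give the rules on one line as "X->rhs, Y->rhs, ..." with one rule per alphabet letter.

  step 2 ⇒ step 3: DDBDDBDDBDDBCBCC ⇒ BA·BA·CB·BA·BA·CB·BA·BA·CB·BA·BA·CB·DDB·CB·DDB·DDB
    B ↦ CB
    C ↦ DDB
    D ↦ BA
    A ↦ CC  (constrained at step 0)

A->CC, B->CB, C->DDB, D->BA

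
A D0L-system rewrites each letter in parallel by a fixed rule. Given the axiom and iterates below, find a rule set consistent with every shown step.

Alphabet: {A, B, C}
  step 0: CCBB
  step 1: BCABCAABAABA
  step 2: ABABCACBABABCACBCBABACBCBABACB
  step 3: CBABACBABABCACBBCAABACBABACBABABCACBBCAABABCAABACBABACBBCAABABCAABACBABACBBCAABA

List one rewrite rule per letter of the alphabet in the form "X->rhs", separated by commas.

  step 2 ⇒ step 3: ABABCACBABABCACBCBABACBCBABACB ⇒ CB·ABA·CB·ABA·BCA·CB·BCA·ABA·CB·ABA·CB·ABA·BCA·CB·BCA·ABA·BCA·ABA·CB·ABA·CB·BCA·ABA·BCA·ABA·CB·ABA·CB·BCA·ABA
    A ↦ CB
    B ↦ ABA
    C ↦ BCA

A->CB, B->ABA, C->BCA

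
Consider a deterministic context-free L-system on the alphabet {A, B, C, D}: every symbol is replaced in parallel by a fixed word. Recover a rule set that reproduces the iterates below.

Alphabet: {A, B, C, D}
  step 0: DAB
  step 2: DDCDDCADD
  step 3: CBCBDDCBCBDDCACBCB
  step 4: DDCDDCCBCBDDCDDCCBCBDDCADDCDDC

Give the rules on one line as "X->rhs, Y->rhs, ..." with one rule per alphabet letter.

  step 3 ⇒ step 4: CBCBDDCBCBDDCACBCB ⇒ DD·C·DD·C·CB·CB·DD·C·DD·C·CB·CB·DD·CA·DD·C·DD·C
    A ↦ CA
    B ↦ C
    C ↦ DD
    D ↦ CB

A->CA, B->C, C->DD, D->CB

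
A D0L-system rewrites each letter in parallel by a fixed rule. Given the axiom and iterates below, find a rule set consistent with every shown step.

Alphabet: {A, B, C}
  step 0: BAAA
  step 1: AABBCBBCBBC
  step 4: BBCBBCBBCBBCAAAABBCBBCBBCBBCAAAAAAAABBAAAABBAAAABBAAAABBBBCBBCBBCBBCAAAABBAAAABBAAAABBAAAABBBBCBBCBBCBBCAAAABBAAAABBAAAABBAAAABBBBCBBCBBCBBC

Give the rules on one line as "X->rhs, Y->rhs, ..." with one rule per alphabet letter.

  step 0 ⇒ step 1: BAAA ⇒ AA·BBC·BBC·BBC
    A ↦ BBC
    B ↦ AA
    C ↦ BB  (constrained at step 1)

A->BBC, B->AA, C->BB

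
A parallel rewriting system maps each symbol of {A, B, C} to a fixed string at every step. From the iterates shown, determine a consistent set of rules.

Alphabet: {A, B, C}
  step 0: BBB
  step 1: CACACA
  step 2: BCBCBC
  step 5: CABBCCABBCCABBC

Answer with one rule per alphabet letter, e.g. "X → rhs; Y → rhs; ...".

  step 1 ⇒ step 2: CACACA ⇒ B·C·B·C·B·C
    A ↦ C
    C ↦ B
  step 0 ⇒ step 1: BBB ⇒ CA·CA·CA
    B ↦ CA

A->C, B->CA, C->B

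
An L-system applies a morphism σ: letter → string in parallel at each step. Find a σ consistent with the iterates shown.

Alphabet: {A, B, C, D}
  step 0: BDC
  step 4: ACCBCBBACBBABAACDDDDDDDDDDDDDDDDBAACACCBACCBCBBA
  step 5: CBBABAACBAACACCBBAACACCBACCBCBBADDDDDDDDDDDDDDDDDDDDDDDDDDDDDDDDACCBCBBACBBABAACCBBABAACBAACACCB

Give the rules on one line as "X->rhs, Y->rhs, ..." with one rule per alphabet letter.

  step 4 ⇒ step 5: ACCBCBBACBBABAACDDDDDDDDDDDDDDDDBAACACCBACCBCBBA ⇒ CB·BA·BA·AC·BA·AC·AC·CB·BA·AC·AC·CB·AC·CB·CB·BA·DD·DD·DD·DD·DD·DD·DD·DD·DD·DD·DD·DD·DD·DD·DD·DD·AC·CB·CB·BA·CB·BA·BA·AC·CB·BA·BA·AC·BA·AC·AC·CB
    A ↦ CB
    B ↦ AC
    C ↦ BA
    D ↦ DD

A->CB, B->AC, C->BA, D->DD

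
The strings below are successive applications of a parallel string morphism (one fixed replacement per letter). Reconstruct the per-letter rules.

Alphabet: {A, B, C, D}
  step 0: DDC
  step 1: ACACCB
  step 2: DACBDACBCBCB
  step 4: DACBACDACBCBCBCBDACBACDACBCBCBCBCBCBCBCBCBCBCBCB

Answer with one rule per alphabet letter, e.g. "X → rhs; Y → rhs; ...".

  step 1 ⇒ step 2: ACACCB ⇒ DA·CB·DA·CB·CB·CB
    A ↦ DA
    B ↦ CB
    C ↦ CB
  step 0 ⇒ step 1: DDC ⇒ AC·AC·CB
    D ↦ AC

A->DA, B->CB, C->CB, D->AC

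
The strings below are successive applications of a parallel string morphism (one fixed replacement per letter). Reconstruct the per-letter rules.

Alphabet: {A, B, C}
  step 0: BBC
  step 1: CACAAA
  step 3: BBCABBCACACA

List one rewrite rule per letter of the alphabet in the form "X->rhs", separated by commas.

  step 0 ⇒ step 1: BBC ⇒ CA·CA·AA
    B ↦ CA
    C ↦ AA
    A ↦ B  (constrained at step 1)

A->B, B->CA, C->AA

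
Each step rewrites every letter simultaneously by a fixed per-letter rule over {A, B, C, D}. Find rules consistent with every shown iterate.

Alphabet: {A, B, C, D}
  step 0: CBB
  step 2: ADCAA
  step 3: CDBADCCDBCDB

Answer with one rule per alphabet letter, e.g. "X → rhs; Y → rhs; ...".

A->CDB, B->D, C->DC, D->A

  step 2 ⇒ step 3: ADCAA ⇒ CDB·A·DC·CDB·CDB
    A ↦ CDB
    C ↦ DC
    D ↦ A
    B ↦ D  (constrained at step 0)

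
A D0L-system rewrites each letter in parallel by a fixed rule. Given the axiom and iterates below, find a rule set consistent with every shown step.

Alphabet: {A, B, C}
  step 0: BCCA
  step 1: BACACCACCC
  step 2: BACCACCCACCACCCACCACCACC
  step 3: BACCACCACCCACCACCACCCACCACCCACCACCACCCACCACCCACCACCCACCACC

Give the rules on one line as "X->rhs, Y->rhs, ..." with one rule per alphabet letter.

  step 2 ⇒ step 3: BACCACCCACCACCCACCACCACC ⇒ BAC·C·ACC·ACC·C·ACC·ACC·ACC·C·ACC·ACC·C·ACC·ACC·ACC·C·ACC·ACC·C·ACC·ACC·C·ACC·ACC
    A ↦ C
    B ↦ BAC
    C ↦ ACC

A->C, B->BAC, C->ACC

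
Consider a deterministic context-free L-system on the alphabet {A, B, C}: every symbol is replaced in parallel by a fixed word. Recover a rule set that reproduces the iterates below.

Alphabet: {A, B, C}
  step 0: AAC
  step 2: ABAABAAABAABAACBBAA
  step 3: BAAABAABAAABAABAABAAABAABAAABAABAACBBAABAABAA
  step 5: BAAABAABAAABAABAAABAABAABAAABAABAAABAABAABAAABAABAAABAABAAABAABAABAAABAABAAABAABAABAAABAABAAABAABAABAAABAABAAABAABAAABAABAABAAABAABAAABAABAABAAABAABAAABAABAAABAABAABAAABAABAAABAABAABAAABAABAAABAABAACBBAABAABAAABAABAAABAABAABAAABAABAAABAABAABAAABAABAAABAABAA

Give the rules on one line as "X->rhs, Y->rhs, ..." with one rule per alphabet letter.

A->BAA, B->A, C->CBB

  step 2 ⇒ step 3: ABAABAAABAABAACBBAA ⇒ BAA·A·BAA·BAA·A·BAA·BAA·BAA·A·BAA·BAA·A·BAA·BAA·CBB·A·A·BAA·BAA
    A ↦ BAA
    B ↦ A
    C ↦ CBB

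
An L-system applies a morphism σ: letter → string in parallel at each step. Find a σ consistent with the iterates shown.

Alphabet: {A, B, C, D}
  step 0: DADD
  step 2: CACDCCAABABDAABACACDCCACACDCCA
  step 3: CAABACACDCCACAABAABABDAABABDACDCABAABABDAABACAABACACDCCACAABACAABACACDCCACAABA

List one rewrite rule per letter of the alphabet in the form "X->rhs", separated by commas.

  step 2 ⇒ step 3: CACDCCAABABDAABACACDCCACACDCCA ⇒ CA·ABA·CA·CDC·CA·CA·ABA·ABA·BDA·ABA·BDA·CDC·ABA·ABA·BDA·ABA·CA·ABA·CA·CDC·CA·CA·ABA·CA·ABA·CA·CDC·CA·CA·ABA
    A ↦ ABA
    B ↦ BDA
    C ↦ CA
    D ↦ CDC

A->ABA, B->BDA, C->CA, D->CDC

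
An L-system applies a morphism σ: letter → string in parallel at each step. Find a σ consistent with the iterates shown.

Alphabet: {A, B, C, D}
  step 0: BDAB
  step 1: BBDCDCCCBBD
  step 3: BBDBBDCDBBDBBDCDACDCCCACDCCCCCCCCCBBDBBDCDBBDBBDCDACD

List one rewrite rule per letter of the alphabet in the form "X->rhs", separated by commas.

A->CCC, B->BBD, C->A, D->CD

  step 0 ⇒ step 1: BDAB ⇒ BBD·CD·CCC·BBD
    A ↦ CCC
    B ↦ BBD
    D ↦ CD
    C ↦ A  (constrained at step 1)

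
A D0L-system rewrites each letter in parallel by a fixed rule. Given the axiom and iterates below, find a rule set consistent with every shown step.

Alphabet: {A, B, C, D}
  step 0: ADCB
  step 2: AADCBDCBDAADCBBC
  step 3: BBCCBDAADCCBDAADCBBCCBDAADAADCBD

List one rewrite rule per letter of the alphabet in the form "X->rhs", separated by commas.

A->B, B->AAD, C->CBD, D->C

  step 2 ⇒ step 3: AADCBDCBDAADCBBC ⇒ B·B·C·CBD·AAD·C·CBD·AAD·C·B·B·C·CBD·AAD·AAD·CBD
    A ↦ B
    B ↦ AAD
    C ↦ CBD
    D ↦ C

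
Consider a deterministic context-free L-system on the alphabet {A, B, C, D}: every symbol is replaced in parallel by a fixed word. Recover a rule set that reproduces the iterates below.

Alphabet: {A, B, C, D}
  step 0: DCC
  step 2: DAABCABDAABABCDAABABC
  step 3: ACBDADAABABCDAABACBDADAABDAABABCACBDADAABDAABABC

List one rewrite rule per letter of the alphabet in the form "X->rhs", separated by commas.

A->DA, B->AB, C->ABC, D->ACB

  step 2 ⇒ step 3: DAABCABDAABABCDAABABC ⇒ ACB·DA·DA·AB·ABC·DA·AB·ACB·DA·DA·AB·DA·AB·ABC·ACB·DA·DA·AB·DA·AB·ABC
    A ↦ DA
    B ↦ AB
    C ↦ ABC
    D ↦ ACB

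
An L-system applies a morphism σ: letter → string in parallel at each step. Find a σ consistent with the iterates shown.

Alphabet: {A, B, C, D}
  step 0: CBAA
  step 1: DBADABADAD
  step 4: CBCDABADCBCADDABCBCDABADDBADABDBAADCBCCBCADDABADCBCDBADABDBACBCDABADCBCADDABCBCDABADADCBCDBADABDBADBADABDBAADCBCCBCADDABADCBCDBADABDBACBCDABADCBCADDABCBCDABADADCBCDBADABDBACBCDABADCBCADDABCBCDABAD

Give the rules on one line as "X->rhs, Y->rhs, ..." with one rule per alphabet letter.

  step 0 ⇒ step 1: CBAA ⇒ DBA·DAB·AD·AD
    A ↦ AD
    B ↦ DAB
    C ↦ DBA
    D ↦ CBC  (constrained at step 1)

A->AD, B->DAB, C->DBA, D->CBC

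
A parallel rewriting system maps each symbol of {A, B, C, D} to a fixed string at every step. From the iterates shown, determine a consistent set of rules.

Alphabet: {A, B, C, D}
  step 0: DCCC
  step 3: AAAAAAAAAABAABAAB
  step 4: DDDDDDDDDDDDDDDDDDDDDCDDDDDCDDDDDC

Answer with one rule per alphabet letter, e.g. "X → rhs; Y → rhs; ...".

A->DD, B->DC, C->B, D->AA

  step 3 ⇒ step 4: AAAAAAAAAABAABAAB ⇒ DD·DD·DD·DD·DD·DD·DD·DD·DD·DD·DC·DD·DD·DC·DD·DD·DC
    A ↦ DD
    B ↦ DC
    C ↦ B  (constrained at step 0)
    D ↦ AA  (constrained at step 0)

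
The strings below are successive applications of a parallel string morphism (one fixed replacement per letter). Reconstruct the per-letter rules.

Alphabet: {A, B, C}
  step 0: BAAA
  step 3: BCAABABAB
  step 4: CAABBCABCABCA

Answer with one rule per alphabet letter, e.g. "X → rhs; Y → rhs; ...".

A->B, B->CA, C->A

  step 3 ⇒ step 4: BCAABABAB ⇒ CA·A·B·B·CA·B·CA·B·CA
    A ↦ B
    B ↦ CA
    C ↦ A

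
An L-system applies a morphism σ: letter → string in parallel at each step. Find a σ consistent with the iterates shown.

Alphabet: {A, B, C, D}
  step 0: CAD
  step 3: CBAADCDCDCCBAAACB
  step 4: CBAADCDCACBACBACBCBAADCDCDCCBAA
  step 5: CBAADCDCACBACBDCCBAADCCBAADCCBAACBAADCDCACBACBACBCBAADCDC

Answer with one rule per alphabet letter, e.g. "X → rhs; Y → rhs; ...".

  step 4 ⇒ step 5: CBAADCDCACBACBACBCBAADCDCDCCBAA ⇒ CB·AA·DC·DC·A·CB·A·CB·DC·CB·AA·DC·CB·AA·DC·CB·AA·CB·AA·DC·DC·A·CB·A·CB·A·CB·CB·AA·DC·DC
    A ↦ DC
    B ↦ AA
    C ↦ CB
    D ↦ A

A->DC, B->AA, C->CB, D->A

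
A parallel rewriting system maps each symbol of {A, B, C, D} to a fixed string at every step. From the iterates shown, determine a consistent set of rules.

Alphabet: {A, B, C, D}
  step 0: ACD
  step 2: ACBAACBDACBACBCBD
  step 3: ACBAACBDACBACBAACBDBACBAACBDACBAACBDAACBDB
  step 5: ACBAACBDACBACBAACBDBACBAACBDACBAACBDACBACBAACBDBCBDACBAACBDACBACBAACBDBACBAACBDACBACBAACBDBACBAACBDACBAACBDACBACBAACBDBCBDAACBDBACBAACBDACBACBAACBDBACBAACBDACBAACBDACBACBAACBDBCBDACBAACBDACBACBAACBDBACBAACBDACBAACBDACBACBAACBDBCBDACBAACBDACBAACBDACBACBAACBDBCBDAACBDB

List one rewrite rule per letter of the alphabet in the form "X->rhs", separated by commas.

A->ACB, B->CBD, C->AA, D->B

  step 2 ⇒ step 3: ACBAACBDACBACBCBD ⇒ ACB·AA·CBD·ACB·ACB·AA·CBD·B·ACB·AA·CBD·ACB·AA·CBD·AA·CBD·B
    A ↦ ACB
    B ↦ CBD
    C ↦ AA
    D ↦ B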